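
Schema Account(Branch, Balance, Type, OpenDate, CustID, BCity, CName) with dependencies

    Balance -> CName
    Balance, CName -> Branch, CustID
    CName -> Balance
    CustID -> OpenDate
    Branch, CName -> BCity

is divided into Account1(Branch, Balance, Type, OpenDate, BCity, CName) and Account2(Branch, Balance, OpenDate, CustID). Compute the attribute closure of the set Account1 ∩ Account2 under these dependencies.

Account1 ∩ Account2 = {Branch, Balance, OpenDate}.
Balance → CName applies, adding CName
Balance, CName → Branch, CustID applies, adding CustID
Branch, CName → BCity applies, adding BCity
Closure: {Branch, Balance, OpenDate, CustID, BCity, CName}.

Branch, Balance, OpenDate, CustID, BCity, CName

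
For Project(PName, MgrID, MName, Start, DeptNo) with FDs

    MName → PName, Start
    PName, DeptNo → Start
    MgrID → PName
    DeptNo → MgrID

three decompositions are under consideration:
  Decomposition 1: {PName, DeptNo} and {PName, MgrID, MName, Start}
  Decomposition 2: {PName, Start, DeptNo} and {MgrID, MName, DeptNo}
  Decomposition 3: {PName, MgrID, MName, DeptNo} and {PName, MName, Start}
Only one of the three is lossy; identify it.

Decomposition 1

Decomposition 1: common = {PName}, closure = {PName} → lossy.
Decomposition 2: common = {DeptNo}, closure = {PName, MgrID, Start, DeptNo} → lossless.
Decomposition 3: common = {PName, MName}, closure = {PName, MName, Start} → lossless.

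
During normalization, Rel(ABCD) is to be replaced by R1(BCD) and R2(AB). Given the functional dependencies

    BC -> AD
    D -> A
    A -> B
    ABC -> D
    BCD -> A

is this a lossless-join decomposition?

Common attributes: R1 ∩ R2 = {B}.
No dependency enlarges {B}, so (B)⁺ = {B}.
The closure contains neither all of R1 = {BCD} nor all of R2 = {AB}, so the common attributes are not a superkey of either fragment. The join is lossy.

No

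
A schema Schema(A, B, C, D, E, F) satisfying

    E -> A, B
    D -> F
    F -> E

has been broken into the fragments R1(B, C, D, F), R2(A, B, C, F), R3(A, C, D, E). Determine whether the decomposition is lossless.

Yes

Chase test. Columns are A, B, C, D, E, F; row i has aⱼ where attribute j ∈ Ri, else bᵢⱼ.
Initial tableau (one row per fragment):
  row 1: b11 a2 a3 a4 b15 a6
  row 2: a1 a2 a3 b24 b25 a6
  row 3: a1 b32 a3 a4 a5 b36
Rows 1 and 3 agree on D; apply D→F and equate their F entries.
Rows 1 and 2 agree on F; apply F→E and equate their E entries.
Rows 1 and 3 agree on F; apply F→E and equate their E entries.
Rows 1 and 2 agree on E; apply E→A, B and equate their A, B entries.
Rows 1 and 3 agree on E; apply E→A, B and equate their A, B entries.
Row 1 is now all distinguished symbols — the join is lossless.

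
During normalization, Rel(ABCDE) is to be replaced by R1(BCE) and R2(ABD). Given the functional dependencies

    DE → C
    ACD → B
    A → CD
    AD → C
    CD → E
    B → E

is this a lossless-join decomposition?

Common attributes: R1 ∩ R2 = {B}.
Closure of {B}: B → E applies, adding E. So (B)⁺ = {BE}.
The closure contains neither all of R1 = {BCE} nor all of R2 = {ABD}, so the common attributes are not a superkey of either fragment. The join is lossy.

No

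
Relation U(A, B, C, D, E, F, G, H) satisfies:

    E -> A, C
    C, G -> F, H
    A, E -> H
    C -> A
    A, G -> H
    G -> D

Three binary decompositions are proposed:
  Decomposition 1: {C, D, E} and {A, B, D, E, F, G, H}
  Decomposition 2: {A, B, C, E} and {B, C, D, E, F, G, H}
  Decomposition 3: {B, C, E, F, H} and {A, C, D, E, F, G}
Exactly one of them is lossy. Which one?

Decomposition 3

Decomposition 1: common = {D, E}, closure = {A, C, D, E, H} → lossless.
Decomposition 2: common = {B, C, E}, closure = {A, B, C, E, H} → lossless.
Decomposition 3: common = {C, E, F}, closure = {A, C, E, F, H} → lossy.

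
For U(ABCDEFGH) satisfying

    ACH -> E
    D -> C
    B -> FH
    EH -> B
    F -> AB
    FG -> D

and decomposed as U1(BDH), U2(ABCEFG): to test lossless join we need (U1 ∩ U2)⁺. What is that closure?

ABFH

U1 ∩ U2 = {B}.
B → FH applies, adding FH
F → AB applies, adding A
Closure: {ABFH}.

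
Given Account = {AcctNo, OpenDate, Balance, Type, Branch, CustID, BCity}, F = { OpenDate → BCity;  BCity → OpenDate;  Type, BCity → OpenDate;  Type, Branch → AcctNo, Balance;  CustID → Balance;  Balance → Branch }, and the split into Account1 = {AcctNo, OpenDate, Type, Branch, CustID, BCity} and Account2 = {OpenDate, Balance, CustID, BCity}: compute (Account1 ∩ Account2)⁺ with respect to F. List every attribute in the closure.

OpenDate, Balance, Branch, CustID, BCity

Account1 ∩ Account2 = {OpenDate, CustID, BCity}.
CustID → Balance applies, adding Balance
Balance → Branch applies, adding Branch
Closure: {OpenDate, Balance, Branch, CustID, BCity}.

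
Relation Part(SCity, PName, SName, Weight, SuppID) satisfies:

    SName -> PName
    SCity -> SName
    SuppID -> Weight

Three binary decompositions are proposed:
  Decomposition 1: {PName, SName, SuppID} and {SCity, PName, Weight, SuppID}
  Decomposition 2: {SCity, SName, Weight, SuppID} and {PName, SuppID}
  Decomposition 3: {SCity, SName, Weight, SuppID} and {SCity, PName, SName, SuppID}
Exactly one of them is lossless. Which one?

Decomposition 3

Decomposition 1: common = {PName, SuppID}, closure = {PName, Weight, SuppID} → lossy.
Decomposition 2: common = {SuppID}, closure = {Weight, SuppID} → lossy.
Decomposition 3: common = {SCity, SName, SuppID}, closure = {SCity, PName, SName, Weight, SuppID} → lossless.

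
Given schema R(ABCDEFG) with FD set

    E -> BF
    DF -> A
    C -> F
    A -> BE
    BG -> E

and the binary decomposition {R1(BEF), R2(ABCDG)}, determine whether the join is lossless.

No

Common attributes: R1 ∩ R2 = {B}.
No dependency enlarges {B}, so (B)⁺ = {B}.
The closure contains neither all of R1 = {BEF} nor all of R2 = {ABCDG}, so the common attributes are not a superkey of either fragment. The join is lossy.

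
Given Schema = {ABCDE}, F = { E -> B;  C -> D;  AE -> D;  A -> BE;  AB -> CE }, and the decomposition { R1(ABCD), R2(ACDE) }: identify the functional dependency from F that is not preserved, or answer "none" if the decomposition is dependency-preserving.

Check E → B: no single fragment contains all of {BE}, and the restricted closure of {E} across the fragments never reaches {B}.
C → D is preserved.
AE → D is preserved.
A → BE is preserved.
AB → CE is preserved.

E -> B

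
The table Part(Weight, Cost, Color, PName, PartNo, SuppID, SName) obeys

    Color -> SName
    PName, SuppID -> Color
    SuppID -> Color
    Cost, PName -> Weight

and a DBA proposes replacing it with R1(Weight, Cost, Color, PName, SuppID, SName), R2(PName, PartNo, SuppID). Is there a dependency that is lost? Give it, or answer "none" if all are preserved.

Color → SName lies within R1.
PName, SuppID → Color lies within R1.
SuppID → Color lies within R1.
Cost, PName → Weight lies within R1.
Every dependency is enforceable on the fragments, so the decomposition is dependency-preserving.

none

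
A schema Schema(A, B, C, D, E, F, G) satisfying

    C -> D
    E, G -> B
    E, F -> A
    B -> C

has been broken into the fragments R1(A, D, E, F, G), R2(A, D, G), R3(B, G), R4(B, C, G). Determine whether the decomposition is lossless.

Chase test. Columns are A, B, C, D, E, F, G; row i has aⱼ where attribute j ∈ Ri, else bᵢⱼ.
Initial tableau (one row per fragment):
  row 1: a1 b12 b13 a4 a5 a6 a7
  row 2: a1 b22 b23 a4 b25 b26 a7
  row 3: b31 a2 b33 b34 b35 b36 a7
  row 4: b41 a2 a3 b44 b45 b46 a7
Rows 3 and 4 agree on B; apply B→C and equate their C entries.
Rows 3 and 4 agree on C; apply C→D and equate their D entries.
No row becomes fully distinguished — the join is lossy.

No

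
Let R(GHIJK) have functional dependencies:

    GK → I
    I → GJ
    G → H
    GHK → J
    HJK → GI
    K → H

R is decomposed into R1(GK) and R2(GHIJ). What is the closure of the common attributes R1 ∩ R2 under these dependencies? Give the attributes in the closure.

R1 ∩ R2 = {G}.
G → H applies, adding H
Closure: {GH}.

GH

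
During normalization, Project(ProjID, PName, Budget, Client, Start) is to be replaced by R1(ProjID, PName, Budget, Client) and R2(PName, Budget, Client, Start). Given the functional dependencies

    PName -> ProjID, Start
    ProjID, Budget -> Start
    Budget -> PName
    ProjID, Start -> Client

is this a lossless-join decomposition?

Yes

Common attributes: R1 ∩ R2 = {PName, Budget, Client}.
Closure of {PName, Budget, Client}: PName → ProjID, Start applies, adding ProjID, Start. So (PName, Budget, Client)⁺ = {ProjID, PName, Budget, Client, Start}.
This closure contains every attribute of R1, so R1 ∩ R2 → R1. The join is lossless.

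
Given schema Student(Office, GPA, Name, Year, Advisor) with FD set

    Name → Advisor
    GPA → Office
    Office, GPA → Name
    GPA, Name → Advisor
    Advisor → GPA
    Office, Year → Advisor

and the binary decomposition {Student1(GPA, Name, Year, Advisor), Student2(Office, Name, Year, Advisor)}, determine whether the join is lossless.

Common attributes: Student1 ∩ Student2 = {Name, Year, Advisor}.
Closure of {Name, Year, Advisor}: Advisor → GPA applies, adding GPA; GPA → Office applies, adding Office. So (Name, Year, Advisor)⁺ = {Office, GPA, Name, Year, Advisor}.
This closure contains every attribute of Student1, so Student1 ∩ Student2 → Student1. The join is lossless.

Yes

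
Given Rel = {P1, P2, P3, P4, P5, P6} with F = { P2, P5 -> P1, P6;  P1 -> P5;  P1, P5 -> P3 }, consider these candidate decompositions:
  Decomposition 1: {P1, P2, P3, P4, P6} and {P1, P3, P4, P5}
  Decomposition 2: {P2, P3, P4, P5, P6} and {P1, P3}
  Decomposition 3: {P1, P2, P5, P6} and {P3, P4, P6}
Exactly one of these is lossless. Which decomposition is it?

Decomposition 1: common = {P1, P3, P4}, closure = {P1, P3, P4, P5} → lossless.
Decomposition 2: common = {P3}, closure = {P3} → lossy.
Decomposition 3: common = {P6}, closure = {P6} → lossy.

Decomposition 1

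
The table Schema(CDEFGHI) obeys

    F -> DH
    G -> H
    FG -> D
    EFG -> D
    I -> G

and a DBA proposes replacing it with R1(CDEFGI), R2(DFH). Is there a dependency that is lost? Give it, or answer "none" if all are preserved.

G -> H

Check G → H: no single fragment contains all of {GH}, and the restricted closure of {G} across the fragments never reaches {H}.
F → DH is preserved.
FG → D is preserved.
EFG → D is preserved.
I → G is preserved.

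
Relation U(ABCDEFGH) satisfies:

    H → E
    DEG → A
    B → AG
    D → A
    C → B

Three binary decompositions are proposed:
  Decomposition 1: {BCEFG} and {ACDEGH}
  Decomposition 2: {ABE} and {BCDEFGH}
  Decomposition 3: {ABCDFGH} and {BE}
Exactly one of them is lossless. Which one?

Decomposition 1: common = {CEG}, closure = {ABCEG} → lossy.
Decomposition 2: common = {BE}, closure = {ABEG} → lossless.
Decomposition 3: common = {B}, closure = {ABG} → lossy.

Decomposition 2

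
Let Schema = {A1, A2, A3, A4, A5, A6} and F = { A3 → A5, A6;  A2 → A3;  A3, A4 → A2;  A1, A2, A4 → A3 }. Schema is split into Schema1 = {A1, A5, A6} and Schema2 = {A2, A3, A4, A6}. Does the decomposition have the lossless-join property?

Common attributes: Schema1 ∩ Schema2 = {A6}.
No dependency enlarges {A6}, so (A6)⁺ = {A6}.
The closure contains neither all of Schema1 = {A1, A5, A6} nor all of Schema2 = {A2, A3, A4, A6}, so the common attributes are not a superkey of either fragment. The join is lossy.

No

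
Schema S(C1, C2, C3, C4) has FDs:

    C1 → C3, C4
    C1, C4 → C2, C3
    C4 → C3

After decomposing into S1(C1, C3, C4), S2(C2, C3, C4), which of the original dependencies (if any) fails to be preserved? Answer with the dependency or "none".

C1, C4 → C2, C3

Check C1, C4 → C2, C3: no single fragment contains all of {C1, C2, C3, C4}, and the restricted closure of {C1, C4} across the fragments never reaches {C2, C3}.
C1 → C3, C4 is preserved.
C4 → C3 is preserved.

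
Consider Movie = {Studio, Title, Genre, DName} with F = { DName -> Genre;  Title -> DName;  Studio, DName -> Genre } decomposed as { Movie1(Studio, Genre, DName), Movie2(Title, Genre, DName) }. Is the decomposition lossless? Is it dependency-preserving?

lossy but dependency-preserving

Lossless test: (Genre, DName)⁺ = {Genre, DName}, which is a superkey of neither fragment — lossy.
Dependency preservation: every FD's attributes lie within a single fragment, so each can be enforced locally — preserved.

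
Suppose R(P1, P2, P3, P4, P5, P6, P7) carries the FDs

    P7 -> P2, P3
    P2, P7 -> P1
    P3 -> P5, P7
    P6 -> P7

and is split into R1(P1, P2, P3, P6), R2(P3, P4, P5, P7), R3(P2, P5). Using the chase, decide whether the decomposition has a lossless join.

Chase test. Columns are P1, P2, P3, P4, P5, P6, P7; row i has aⱼ where attribute j ∈ Ri, else bᵢⱼ.
Initial tableau (one row per fragment):
  row 1: a1 a2 a3 b14 b15 a6 b17
  row 2: b21 b22 a3 a4 a5 b26 a7
  row 3: b31 a2 b33 b34 a5 b36 b37
Rows 1 and 2 agree on P3; apply P3→P5, P7 and equate their P5, P7 entries.
Rows 1 and 2 agree on P7; apply P7→P2, P3 and equate their P2, P3 entries.
Rows 1 and 2 agree on P2, P7; apply P2, P7→P1 and equate their P1 entries.
No row becomes fully distinguished — the join is lossy.

No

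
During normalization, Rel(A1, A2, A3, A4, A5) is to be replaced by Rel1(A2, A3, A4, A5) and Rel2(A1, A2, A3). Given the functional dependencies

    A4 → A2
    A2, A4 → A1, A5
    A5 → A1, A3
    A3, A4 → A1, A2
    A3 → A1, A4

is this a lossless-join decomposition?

Common attributes: Rel1 ∩ Rel2 = {A2, A3}.
Closure of {A2, A3}: A3 → A1, A4 applies, adding A1, A4; A2, A4 → A1, A5 applies, adding A5. So (A2, A3)⁺ = {A1, A2, A3, A4, A5}.
This closure contains every attribute of Rel1, so Rel1 ∩ Rel2 → Rel1. The join is lossless.

Yes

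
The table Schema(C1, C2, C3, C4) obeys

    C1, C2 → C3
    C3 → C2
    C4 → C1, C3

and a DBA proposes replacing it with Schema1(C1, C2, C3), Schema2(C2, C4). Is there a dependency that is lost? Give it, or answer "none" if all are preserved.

Check C4 → C1, C3: no single fragment contains all of {C1, C3, C4}, and the restricted closure of {C4} across the fragments never reaches {C1, C3}.
C1, C2 → C3 is preserved.
C3 → C2 is preserved.

C4 → C1, C3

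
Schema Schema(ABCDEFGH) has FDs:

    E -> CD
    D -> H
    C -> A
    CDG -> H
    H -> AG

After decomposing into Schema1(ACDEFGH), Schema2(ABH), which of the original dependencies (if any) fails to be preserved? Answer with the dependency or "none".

E → CD lies within Schema1.
D → H lies within Schema1.
C → A lies within Schema1.
CDG → H lies within Schema1.
H → AG lies within Schema1.
Every dependency is enforceable on the fragments, so the decomposition is dependency-preserving.

none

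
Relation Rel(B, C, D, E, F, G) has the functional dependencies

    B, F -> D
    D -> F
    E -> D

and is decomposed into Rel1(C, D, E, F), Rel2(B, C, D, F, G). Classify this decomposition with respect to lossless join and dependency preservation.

Lossless test: (C, D, F)⁺ = {C, D, F}, which is a superkey of neither fragment — lossy.
Dependency preservation: every FD's attributes lie within a single fragment, so each can be enforced locally — preserved.

lossy but dependency-preserving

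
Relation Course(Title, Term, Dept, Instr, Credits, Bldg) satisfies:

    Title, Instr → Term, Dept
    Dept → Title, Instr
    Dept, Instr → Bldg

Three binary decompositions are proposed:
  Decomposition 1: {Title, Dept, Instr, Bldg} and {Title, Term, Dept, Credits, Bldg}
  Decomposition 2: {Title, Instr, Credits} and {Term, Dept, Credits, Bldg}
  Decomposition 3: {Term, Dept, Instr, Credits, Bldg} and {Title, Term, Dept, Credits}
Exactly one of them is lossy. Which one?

Decomposition 2

Decomposition 1: common = {Title, Dept, Bldg}, closure = {Title, Term, Dept, Instr, Bldg} → lossless.
Decomposition 2: common = {Credits}, closure = {Credits} → lossy.
Decomposition 3: common = {Term, Dept, Credits}, closure = {Title, Term, Dept, Instr, Credits, Bldg} → lossless.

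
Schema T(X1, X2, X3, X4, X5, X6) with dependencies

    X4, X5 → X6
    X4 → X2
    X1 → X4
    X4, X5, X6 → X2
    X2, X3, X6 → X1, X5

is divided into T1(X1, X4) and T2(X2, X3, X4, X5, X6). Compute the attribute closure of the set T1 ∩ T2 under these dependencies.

X2, X4

T1 ∩ T2 = {X4}.
X4 → X2 applies, adding X2
Closure: {X2, X4}.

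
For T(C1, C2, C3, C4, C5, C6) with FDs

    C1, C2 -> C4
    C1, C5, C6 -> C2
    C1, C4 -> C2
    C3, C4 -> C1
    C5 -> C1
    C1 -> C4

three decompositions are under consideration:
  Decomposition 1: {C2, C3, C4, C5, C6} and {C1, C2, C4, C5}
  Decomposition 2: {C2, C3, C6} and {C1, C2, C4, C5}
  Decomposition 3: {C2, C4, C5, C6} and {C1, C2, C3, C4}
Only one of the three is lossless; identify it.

Decomposition 1: common = {C2, C4, C5}, closure = {C1, C2, C4, C5} → lossless.
Decomposition 2: common = {C2}, closure = {C2} → lossy.
Decomposition 3: common = {C2, C4}, closure = {C2, C4} → lossy.

Decomposition 1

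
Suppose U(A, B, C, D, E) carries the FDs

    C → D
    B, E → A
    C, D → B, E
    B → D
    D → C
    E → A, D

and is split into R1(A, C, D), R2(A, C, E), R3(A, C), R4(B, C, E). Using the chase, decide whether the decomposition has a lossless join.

Yes

Chase test. Columns are A, B, C, D, E; row i has aⱼ where attribute j ∈ Ri, else bᵢⱼ.
Initial tableau (one row per fragment):
  row 1: a1 b12 a3 a4 b15
  row 2: a1 b22 a3 b24 a5
  row 3: a1 b32 a3 b34 b35
  row 4: b41 a2 a3 b44 a5
Rows 1 and 2 agree on C; apply C→D and equate their D entries.
Rows 1 and 3 agree on C; apply C→D and equate their D entries.
Rows 1 and 4 agree on C; apply C→D and equate their D entries.
Rows 1 and 2 agree on C, D; apply C, D→B, E and equate their B, E entries.
Rows 1 and 3 agree on C, D; apply C, D→B, E and equate their B, E entries.
Rows 1 and 4 agree on C, D; apply C, D→B, E and equate their B, E entries.
Rows 1 and 4 agree on E; apply E→A, D and equate their A, D entries.
Row 1 is now all distinguished symbols — the join is lossless.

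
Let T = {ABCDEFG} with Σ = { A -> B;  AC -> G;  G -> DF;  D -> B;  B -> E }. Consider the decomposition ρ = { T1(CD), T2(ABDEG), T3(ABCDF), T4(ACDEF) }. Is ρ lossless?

Chase test. Columns are ABCDEFG; row i has aⱼ where attribute j ∈ Ti, else bᵢⱼ.
Initial tableau (one row per fragment):
  row 1: b11 b12 a3 a4 b15 b16 b17
  row 2: a1 a2 b23 a4 a5 b26 a7
  row 3: a1 a2 a3 a4 b35 a6 b37
  row 4: a1 b42 a3 a4 a5 a6 b47
Rows 2 and 4 agree on A; apply A→B and equate their B entries.
Rows 3 and 4 agree on AC; apply AC→G and equate their G entries.
Rows 1 and 2 agree on D; apply D→B and equate their B entries.
Rows 1 and 2 agree on B; apply B→E and equate their E entries.
Rows 1 and 3 agree on B; apply B→E and equate their E entries.
No row becomes fully distinguished — the join is lossy.

No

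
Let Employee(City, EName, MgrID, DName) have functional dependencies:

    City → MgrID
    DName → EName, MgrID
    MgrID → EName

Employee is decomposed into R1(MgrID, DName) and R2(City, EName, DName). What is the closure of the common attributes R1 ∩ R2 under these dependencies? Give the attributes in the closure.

R1 ∩ R2 = {DName}.
DName → EName, MgrID applies, adding EName, MgrID
Closure: {EName, MgrID, DName}.

EName, MgrID, DName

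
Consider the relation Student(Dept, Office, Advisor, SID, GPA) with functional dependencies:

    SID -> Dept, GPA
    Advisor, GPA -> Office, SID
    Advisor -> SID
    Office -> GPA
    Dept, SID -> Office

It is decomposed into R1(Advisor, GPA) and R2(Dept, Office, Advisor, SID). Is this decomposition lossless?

Common attributes: R1 ∩ R2 = {Advisor}.
Closure of {Advisor}: Advisor → SID applies, adding SID; SID → Dept, GPA applies, adding Dept, GPA; Advisor, GPA → Office, SID applies, adding Office. So (Advisor)⁺ = {Dept, Office, Advisor, SID, GPA}.
This closure contains every attribute of R1, so R1 ∩ R2 → R1. The join is lossless.

Yes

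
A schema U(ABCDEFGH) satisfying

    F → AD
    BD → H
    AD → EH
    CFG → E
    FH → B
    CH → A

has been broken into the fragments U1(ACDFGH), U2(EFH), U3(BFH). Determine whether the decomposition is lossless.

Yes

Chase test. Columns are ABCDEFGH; row i has aⱼ where attribute j ∈ Ui, else bᵢⱼ.
Initial tableau (one row per fragment):
  row 1: a1 b12 a3 a4 b15 a6 a7 a8
  row 2: b21 b22 b23 b24 a5 a6 b27 a8
  row 3: b31 a2 b33 b34 b35 a6 b37 a8
Rows 1 and 2 agree on F; apply F→AD and equate their AD entries.
Rows 1 and 3 agree on F; apply F→AD and equate their AD entries.
Rows 1 and 2 agree on AD; apply AD→EH and equate their EH entries.
Rows 1 and 3 agree on AD; apply AD→EH and equate their EH entries.
Rows 1 and 2 agree on FH; apply FH→B and equate their B entries.
Rows 1 and 3 agree on FH; apply FH→B and equate their B entries.
Row 1 is now all distinguished symbols — the join is lossless.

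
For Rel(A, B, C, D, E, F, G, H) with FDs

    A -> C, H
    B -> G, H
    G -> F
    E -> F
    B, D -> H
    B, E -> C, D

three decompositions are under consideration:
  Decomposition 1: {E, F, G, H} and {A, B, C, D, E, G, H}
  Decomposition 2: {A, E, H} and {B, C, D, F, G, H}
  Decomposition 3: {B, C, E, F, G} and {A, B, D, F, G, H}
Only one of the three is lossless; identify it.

Decomposition 1

Decomposition 1: common = {E, G, H}, closure = {E, F, G, H} → lossless.
Decomposition 2: common = {H}, closure = {H} → lossy.
Decomposition 3: common = {B, F, G}, closure = {B, F, G, H} → lossy.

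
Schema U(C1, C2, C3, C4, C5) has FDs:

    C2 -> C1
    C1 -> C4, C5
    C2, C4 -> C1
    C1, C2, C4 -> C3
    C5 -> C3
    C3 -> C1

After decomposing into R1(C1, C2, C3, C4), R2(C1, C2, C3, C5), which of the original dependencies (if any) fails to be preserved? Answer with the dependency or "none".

none

C2 → C1 lies within R1.
C1 → C4, C5: restricted closure across fragments reaches C4, C5.
C2, C4 → C1 lies within R1.
C1, C2, C4 → C3 lies within R1.
C5 → C3 lies within R2.
C3 → C1 lies within R1.
Every dependency is enforceable on the fragments, so the decomposition is dependency-preserving.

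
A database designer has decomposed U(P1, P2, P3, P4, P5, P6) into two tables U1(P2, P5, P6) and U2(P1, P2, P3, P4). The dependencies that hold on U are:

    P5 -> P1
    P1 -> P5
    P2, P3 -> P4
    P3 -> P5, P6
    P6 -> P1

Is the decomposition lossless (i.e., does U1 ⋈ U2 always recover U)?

Common attributes: U1 ∩ U2 = {P2}.
No dependency enlarges {P2}, so (P2)⁺ = {P2}.
The closure contains neither all of U1 = {P2, P5, P6} nor all of U2 = {P1, P2, P3, P4}, so the common attributes are not a superkey of either fragment. The join is lossy.

No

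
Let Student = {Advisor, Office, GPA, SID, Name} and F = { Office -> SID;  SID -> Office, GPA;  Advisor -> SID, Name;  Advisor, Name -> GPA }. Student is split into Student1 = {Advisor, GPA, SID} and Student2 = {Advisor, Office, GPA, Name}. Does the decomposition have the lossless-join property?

Yes

Common attributes: Student1 ∩ Student2 = {Advisor, GPA}.
Closure of {Advisor, GPA}: Advisor → SID, Name applies, adding SID, Name; SID → Office, GPA applies, adding Office. So (Advisor, GPA)⁺ = {Advisor, Office, GPA, SID, Name}.
This closure contains every attribute of Student1, so Student1 ∩ Student2 → Student1. The join is lossless.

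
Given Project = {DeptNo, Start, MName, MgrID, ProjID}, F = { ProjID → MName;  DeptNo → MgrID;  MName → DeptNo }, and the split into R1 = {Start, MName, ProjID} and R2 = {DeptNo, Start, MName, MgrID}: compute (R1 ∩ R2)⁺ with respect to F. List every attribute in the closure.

R1 ∩ R2 = {Start, MName}.
MName → DeptNo applies, adding DeptNo
DeptNo → MgrID applies, adding MgrID
Closure: {DeptNo, Start, MName, MgrID}.

DeptNo, Start, MName, MgrID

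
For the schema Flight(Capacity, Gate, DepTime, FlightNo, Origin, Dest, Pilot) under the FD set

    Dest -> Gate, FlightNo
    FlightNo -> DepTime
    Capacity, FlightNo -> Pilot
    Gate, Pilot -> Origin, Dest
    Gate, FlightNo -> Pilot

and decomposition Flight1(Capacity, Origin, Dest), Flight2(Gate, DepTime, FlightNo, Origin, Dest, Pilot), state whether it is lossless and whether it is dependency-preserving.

lossless but not dependency-preserving

Lossless test: (Origin, Dest)⁺ = {Gate, DepTime, FlightNo, Origin, Dest, Pilot}, which contains all of one fragment — lossless.
Dependency preservation: the restricted closure of {Capacity, FlightNo} across the fragments never reaches {Pilot}, so Capacity, FlightNo → Pilot cannot be enforced without a join — not preserved.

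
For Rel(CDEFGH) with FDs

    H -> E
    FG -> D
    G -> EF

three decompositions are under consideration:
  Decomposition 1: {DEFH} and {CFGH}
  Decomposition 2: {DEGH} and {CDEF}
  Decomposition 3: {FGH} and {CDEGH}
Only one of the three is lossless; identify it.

Decomposition 3

Decomposition 1: common = {FH}, closure = {EFH} → lossy.
Decomposition 2: common = {DE}, closure = {DE} → lossy.
Decomposition 3: common = {GH}, closure = {DEFGH} → lossless.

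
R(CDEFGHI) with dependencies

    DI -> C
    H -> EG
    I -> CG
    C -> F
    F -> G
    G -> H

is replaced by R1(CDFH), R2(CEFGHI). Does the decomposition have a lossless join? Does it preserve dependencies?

lossy but dependency-preserving

Lossless test: (CFH)⁺ = {CEFGH}, which is a superkey of neither fragment — lossy.
Dependency preservation: DI → C is not contained in any single fragment, but the restricted closure of its left-hand side across the fragments still reaches the right-hand side; the remaining FDs each lie inside some fragment. All dependencies are preserved.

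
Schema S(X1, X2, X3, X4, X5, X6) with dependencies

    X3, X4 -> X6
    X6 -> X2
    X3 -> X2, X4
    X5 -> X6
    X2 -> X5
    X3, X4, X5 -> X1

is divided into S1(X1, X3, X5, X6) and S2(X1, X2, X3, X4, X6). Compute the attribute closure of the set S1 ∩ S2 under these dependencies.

X1, X2, X3, X4, X5, X6

S1 ∩ S2 = {X1, X3, X6}.
X6 → X2 applies, adding X2
X3 → X2, X4 applies, adding X4
X2 → X5 applies, adding X5
Closure: {X1, X2, X3, X4, X5, X6}.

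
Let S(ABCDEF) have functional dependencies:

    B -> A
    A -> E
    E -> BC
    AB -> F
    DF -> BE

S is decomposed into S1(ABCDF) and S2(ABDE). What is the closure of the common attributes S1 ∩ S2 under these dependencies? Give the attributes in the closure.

ABCDEF

S1 ∩ S2 = {ABD}.
A → E applies, adding E
E → BC applies, adding C
AB → F applies, adding F
Closure: {ABCDEF}.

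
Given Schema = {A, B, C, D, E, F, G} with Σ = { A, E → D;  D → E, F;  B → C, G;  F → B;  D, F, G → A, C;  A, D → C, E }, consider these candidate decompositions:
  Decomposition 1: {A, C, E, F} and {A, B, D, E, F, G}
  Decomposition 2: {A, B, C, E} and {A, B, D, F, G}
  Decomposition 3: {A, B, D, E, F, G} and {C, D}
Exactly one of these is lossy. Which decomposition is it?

Decomposition 1: common = {A, E, F}, closure = {A, B, C, D, E, F, G} → lossless.
Decomposition 2: common = {A, B}, closure = {A, B, C, G} → lossy.
Decomposition 3: common = {D}, closure = {A, B, C, D, E, F, G} → lossless.

Decomposition 2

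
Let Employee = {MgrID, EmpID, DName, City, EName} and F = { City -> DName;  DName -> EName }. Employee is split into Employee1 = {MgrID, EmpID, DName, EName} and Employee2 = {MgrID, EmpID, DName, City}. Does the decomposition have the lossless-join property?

Common attributes: Employee1 ∩ Employee2 = {MgrID, EmpID, DName}.
Closure of {MgrID, EmpID, DName}: DName → EName applies, adding EName. So (MgrID, EmpID, DName)⁺ = {MgrID, EmpID, DName, EName}.
This closure contains every attribute of Employee1, so Employee1 ∩ Employee2 → Employee1. The join is lossless.

Yes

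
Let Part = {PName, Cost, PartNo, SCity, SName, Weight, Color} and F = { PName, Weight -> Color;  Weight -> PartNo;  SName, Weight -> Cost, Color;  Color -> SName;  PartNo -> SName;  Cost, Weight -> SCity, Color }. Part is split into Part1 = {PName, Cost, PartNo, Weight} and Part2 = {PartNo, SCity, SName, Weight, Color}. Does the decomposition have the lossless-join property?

Common attributes: Part1 ∩ Part2 = {PartNo, Weight}.
Closure of {PartNo, Weight}: PartNo → SName applies, adding SName; SName, Weight → Cost, Color applies, adding Cost, Color; Cost, Weight → SCity, Color applies, adding SCity. So (PartNo, Weight)⁺ = {Cost, PartNo, SCity, SName, Weight, Color}.
This closure contains every attribute of Part2, so Part1 ∩ Part2 → Part2. The join is lossless.

Yes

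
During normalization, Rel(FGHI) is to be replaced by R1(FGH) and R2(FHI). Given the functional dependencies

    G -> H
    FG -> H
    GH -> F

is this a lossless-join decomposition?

Common attributes: R1 ∩ R2 = {FH}.
No dependency enlarges {FH}, so (FH)⁺ = {FH}.
The closure contains neither all of R1 = {FGH} nor all of R2 = {FHI}, so the common attributes are not a superkey of either fragment. The join is lossy.

No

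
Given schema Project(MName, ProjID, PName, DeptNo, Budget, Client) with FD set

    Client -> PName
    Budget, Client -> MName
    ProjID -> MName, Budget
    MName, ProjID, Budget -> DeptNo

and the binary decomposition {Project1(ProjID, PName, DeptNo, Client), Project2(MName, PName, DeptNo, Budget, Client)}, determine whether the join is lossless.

Common attributes: Project1 ∩ Project2 = {PName, DeptNo, Client}.
No dependency enlarges {PName, DeptNo, Client}, so (PName, DeptNo, Client)⁺ = {PName, DeptNo, Client}.
The closure contains neither all of Project1 = {ProjID, PName, DeptNo, Client} nor all of Project2 = {MName, PName, DeptNo, Budget, Client}, so the common attributes are not a superkey of either fragment. The join is lossy.

No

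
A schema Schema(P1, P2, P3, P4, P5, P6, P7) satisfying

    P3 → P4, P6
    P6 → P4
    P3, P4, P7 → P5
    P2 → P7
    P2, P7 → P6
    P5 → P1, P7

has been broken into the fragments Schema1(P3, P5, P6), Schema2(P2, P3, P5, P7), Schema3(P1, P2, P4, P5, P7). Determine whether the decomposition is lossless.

Chase test. Columns are P1, P2, P3, P4, P5, P6, P7; row i has aⱼ where attribute j ∈ Schemai, else bᵢⱼ.
Initial tableau (one row per fragment):
  row 1: b11 b12 a3 b14 a5 a6 b17
  row 2: b21 a2 a3 b24 a5 b26 a7
  row 3: a1 a2 b33 a4 a5 b36 a7
Rows 1 and 2 agree on P3; apply P3→P4, P6 and equate their P4, P6 entries.
Rows 2 and 3 agree on P2, P7; apply P2, P7→P6 and equate their P6 entries.
Rows 1 and 2 agree on P5; apply P5→P1, P7 and equate their P1, P7 entries.
Rows 1 and 3 agree on P5; apply P5→P1, P7 and equate their P1, P7 entries.
Rows 1 and 3 agree on P6; apply P6→P4 and equate their P4 entries.
Row 2 is now all distinguished symbols — the join is lossless.

Yes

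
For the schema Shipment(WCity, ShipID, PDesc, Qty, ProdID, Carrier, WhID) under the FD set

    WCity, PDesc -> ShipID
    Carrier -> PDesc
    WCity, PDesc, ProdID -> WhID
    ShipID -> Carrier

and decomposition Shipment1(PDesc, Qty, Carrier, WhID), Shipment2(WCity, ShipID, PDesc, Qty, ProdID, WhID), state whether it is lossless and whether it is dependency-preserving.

lossy and not dependency-preserving

Lossless test: (PDesc, Qty, WhID)⁺ = {PDesc, Qty, WhID}, which is a superkey of neither fragment — lossy.
Dependency preservation: the restricted closure of {ShipID} across the fragments never reaches {Carrier}, so ShipID → Carrier cannot be enforced without a join — not preserved.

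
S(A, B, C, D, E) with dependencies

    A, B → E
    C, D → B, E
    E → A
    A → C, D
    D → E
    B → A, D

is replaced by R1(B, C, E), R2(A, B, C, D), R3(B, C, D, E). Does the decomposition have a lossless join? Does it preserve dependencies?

lossless and dependency-preserving

Lossless test (chase): Rows 2 and 3 agree on C, D; apply C, D→B, E and equate their B, E entries. Rows 1 and 2 agree on E; apply E→A and equate their A entries. Rows 1 and 3 agree on E; apply E→A and equate their A entries. Rows 1 and 2 agree on A; apply A→C, D and equate their C, D entries. Row 1 is now all distinguished symbols — the join is lossless.
Dependency preservation: A, B → E; E → A are not contained in any single fragment, but the restricted closure of each left-hand side across the fragments still reaches the right-hand side; the remaining FDs each lie inside some fragment. All dependencies are preserved.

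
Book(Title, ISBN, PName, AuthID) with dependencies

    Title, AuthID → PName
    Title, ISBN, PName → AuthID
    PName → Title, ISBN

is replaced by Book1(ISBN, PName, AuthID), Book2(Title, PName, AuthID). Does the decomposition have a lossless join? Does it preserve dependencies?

Lossless test: (PName, AuthID)⁺ = {Title, ISBN, PName, AuthID}, which contains all of one fragment — lossless.
Dependency preservation: Title, ISBN, PName → AuthID; PName → Title, ISBN are not contained in any single fragment, but the restricted closure of each left-hand side across the fragments still reaches the right-hand side; the remaining FDs each lie inside some fragment. All dependencies are preserved.

lossless and dependency-preserving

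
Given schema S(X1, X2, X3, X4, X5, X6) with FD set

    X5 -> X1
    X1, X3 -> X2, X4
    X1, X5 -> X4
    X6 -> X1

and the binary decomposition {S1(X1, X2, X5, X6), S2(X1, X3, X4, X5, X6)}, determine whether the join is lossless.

Common attributes: S1 ∩ S2 = {X1, X5, X6}.
Closure of {X1, X5, X6}: X1, X5 → X4 applies, adding X4. So (X1, X5, X6)⁺ = {X1, X4, X5, X6}.
The closure contains neither all of S1 = {X1, X2, X5, X6} nor all of S2 = {X1, X3, X4, X5, X6}, so the common attributes are not a superkey of either fragment. The join is lossy.

No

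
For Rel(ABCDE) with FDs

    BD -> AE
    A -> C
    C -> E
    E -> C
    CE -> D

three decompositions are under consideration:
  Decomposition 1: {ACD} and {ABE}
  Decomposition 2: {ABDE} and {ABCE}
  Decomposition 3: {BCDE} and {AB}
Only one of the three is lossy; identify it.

Decomposition 1: common = {A}, closure = {ACDE} → lossless.
Decomposition 2: common = {ABE}, closure = {ABCDE} → lossless.
Decomposition 3: common = {B}, closure = {B} → lossy.

Decomposition 3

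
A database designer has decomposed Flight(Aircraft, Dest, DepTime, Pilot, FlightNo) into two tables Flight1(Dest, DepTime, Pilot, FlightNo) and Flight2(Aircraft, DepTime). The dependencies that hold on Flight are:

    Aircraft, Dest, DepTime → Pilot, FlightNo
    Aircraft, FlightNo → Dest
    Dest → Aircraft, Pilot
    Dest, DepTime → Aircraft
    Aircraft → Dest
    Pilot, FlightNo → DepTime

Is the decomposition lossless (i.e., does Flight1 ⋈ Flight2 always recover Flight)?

Common attributes: Flight1 ∩ Flight2 = {DepTime}.
No dependency enlarges {DepTime}, so (DepTime)⁺ = {DepTime}.
The closure contains neither all of Flight1 = {Dest, DepTime, Pilot, FlightNo} nor all of Flight2 = {Aircraft, DepTime}, so the common attributes are not a superkey of either fragment. The join is lossy.

No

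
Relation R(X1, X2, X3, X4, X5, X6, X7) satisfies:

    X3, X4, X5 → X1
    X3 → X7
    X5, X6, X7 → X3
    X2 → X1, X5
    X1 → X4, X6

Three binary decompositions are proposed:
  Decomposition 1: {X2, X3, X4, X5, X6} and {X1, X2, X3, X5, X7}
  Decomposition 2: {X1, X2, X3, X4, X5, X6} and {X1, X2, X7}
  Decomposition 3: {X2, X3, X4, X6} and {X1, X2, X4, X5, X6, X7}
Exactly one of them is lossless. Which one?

Decomposition 1

Decomposition 1: common = {X2, X3, X5}, closure = {X1, X2, X3, X4, X5, X6, X7} → lossless.
Decomposition 2: common = {X1, X2}, closure = {X1, X2, X4, X5, X6} → lossy.
Decomposition 3: common = {X2, X4, X6}, closure = {X1, X2, X4, X5, X6} → lossy.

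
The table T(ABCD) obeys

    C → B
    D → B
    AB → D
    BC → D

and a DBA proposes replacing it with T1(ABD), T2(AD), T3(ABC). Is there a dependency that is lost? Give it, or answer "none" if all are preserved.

BC → D

Check BC → D: no single fragment contains all of {BCD}, and the restricted closure of {BC} across the fragments never reaches {D}.
C → B is preserved.
D → B is preserved.
AB → D is preserved.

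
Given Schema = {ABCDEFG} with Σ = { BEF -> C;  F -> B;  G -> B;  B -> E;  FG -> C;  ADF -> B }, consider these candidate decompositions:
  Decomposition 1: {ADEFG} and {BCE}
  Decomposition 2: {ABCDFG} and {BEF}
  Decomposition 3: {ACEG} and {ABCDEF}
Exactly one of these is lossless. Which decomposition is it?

Decomposition 2

Decomposition 1: common = {E}, closure = {E} → lossy.
Decomposition 2: common = {BF}, closure = {BCEF} → lossless.
Decomposition 3: common = {ACE}, closure = {ACE} → lossy.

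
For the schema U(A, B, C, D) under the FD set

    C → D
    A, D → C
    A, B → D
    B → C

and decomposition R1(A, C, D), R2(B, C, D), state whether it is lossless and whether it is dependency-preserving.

Lossless test: (C, D)⁺ = {C, D}, which is a superkey of neither fragment — lossy.
Dependency preservation: A, B → D is not contained in any single fragment, but the restricted closure of its left-hand side across the fragments still reaches the right-hand side; the remaining FDs each lie inside some fragment. All dependencies are preserved.

lossy but dependency-preserving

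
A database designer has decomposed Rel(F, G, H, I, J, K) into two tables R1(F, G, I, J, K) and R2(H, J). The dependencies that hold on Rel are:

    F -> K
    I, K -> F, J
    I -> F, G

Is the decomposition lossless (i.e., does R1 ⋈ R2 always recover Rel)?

Common attributes: R1 ∩ R2 = {J}.
No dependency enlarges {J}, so (J)⁺ = {J}.
The closure contains neither all of R1 = {F, G, I, J, K} nor all of R2 = {H, J}, so the common attributes are not a superkey of either fragment. The join is lossy.

No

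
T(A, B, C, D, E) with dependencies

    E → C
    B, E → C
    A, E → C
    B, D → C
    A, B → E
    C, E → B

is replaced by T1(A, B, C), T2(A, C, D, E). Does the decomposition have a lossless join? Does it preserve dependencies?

Lossless test: (A, C)⁺ = {A, C}, which is a superkey of neither fragment — lossy.
Dependency preservation: the restricted closure of {B, D} across the fragments never reaches {C}, so B, D → C cannot be enforced without a join — not preserved.

lossy and not dependency-preserving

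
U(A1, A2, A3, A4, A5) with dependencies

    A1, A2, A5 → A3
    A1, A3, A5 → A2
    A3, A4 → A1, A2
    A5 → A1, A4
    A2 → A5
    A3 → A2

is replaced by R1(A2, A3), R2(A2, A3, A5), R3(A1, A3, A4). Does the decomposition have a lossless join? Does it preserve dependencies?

lossless but not dependency-preserving

Lossless test (chase): Rows 1 and 2 agree on A2; apply A2→A5 and equate their A5 entries. Rows 1 and 3 agree on A3; apply A3→A2 and equate their A2 entries. Rows 1 and 2 agree on A5; apply A5→A1, A4 and equate their A1, A4 entries. Rows 1 and 3 agree on A2; apply A2→A5 and equate their A5 entries. Rows 1 and 3 agree on A5; apply A5→A1, A4 and equate their A1, A4 entries. Row 1 is now all distinguished symbols — the join is lossless.
Dependency preservation: the restricted closure of {A5} across the fragments never reaches {A1, A4}, so A5 → A1, A4 cannot be enforced without a join — not preserved.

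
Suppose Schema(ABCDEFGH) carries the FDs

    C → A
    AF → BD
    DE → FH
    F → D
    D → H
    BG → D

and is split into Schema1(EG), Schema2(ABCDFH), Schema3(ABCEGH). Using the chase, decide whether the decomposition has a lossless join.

No

Chase test. Columns are ABCDEFGH; row i has aⱼ where attribute j ∈ Schemai, else bᵢⱼ.
Initial tableau (one row per fragment):
  row 1: b11 b12 b13 b14 a5 b16 a7 b18
  row 2: a1 a2 a3 a4 b25 a6 b27 a8
  row 3: a1 a2 a3 b34 a5 b36 a7 a8
No row becomes fully distinguished — the join is lossy.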